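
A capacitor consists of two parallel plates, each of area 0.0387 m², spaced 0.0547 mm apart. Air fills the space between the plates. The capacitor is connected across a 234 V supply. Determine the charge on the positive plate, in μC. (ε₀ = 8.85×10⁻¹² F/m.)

Q ≈ 1.47 μC

C = ε₀A/d = 8.85×10⁻¹² × 3.87×10⁻² / 5.47×10⁻⁵ = 6.26×10⁻⁹ F.
Q = CV = 6.26×10⁻⁹ × 234 = 1.47×10⁻⁶ C.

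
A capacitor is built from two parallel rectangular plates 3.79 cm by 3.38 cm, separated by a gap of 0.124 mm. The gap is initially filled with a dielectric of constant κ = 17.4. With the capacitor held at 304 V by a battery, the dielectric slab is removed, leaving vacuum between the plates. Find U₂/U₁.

U₂/U₁ ≈ 0.0575

Battery connected ⇒ V is held fixed.
C₂ = 0.0575 C₁ and U = ½CV², so U₂/U₁ = C₂/C₁ = 0.0575.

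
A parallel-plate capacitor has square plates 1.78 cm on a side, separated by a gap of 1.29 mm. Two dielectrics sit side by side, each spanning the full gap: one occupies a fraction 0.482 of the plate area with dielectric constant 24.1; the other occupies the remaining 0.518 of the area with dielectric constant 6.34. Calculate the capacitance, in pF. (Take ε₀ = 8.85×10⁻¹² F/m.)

C ≈ 32.4 pF

A = (1.78 cm)² = 3.17×10⁻⁴ m².
Side-by-side slabs ⇒ two capacitors in parallel, each spanning the full gap.
C₁ = κ₁ε₀A₁/d = 24.1 × 8.85×10⁻¹² × 1.53×10⁻⁴ / 1.29×10⁻³ = 2.52×10⁻¹¹ F.
C₂ = κ₂ε₀A₂/d = 6.34 × 8.85×10⁻¹² × 1.64×10⁻⁴ / 1.29×10⁻³ = 7.14×10⁻¹² F.
C = C₁ + C₂ = 3.24×10⁻¹¹ F.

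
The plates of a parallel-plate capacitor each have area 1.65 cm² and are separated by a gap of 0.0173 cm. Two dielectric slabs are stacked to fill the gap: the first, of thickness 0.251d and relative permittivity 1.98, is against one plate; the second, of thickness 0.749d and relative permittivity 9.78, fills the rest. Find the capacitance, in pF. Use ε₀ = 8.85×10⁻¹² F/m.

41.5 pF

A = 1.65 cm² = 1.65×10⁻⁴ m².
Stacked slabs ⇒ two capacitors in series, each with the full plate area.
C₁ = κ₁ε₀A/d₁ = 1.98 × 8.85×10⁻¹² × 1.65×10⁻⁴ / 4.34×10⁻⁵ = 6.66×10⁻¹¹ F.
C₂ = κ₂ε₀A/d₂ = 9.78 × 8.85×10⁻¹² × 1.65×10⁻⁴ / 1.30×10⁻⁴ = 1.10×10⁻¹⁰ F.
C = (1/C₁ + 1/C₂)⁻¹ = 4.15×10⁻¹¹ F.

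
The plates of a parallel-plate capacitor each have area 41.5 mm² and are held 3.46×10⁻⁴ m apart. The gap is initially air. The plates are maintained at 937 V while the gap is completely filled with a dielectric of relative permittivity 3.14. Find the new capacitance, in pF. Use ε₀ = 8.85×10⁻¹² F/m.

A = 41.5 mm² = 4.15×10⁻⁵ m².
Initially C₁ = ε₀A/d = 8.85×10⁻¹² × 4.15×10⁻⁵ / 3.46×10⁻⁴ = 1.06×10⁻¹² F.
C = κε₀A/d scales with κ, so C₂/C₁ = κ = 3.14.
C₂ = 3.14 × 1.06×10⁻¹² = 3.33×10⁻¹² F.

C ≈ 3.33 pF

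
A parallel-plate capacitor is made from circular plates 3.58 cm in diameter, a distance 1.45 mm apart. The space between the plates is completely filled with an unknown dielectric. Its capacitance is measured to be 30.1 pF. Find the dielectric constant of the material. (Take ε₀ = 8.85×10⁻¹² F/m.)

A = π(3.58/2 cm)² = 1.01×10⁻³ m².
κ = Cd/(ε₀A) = 3.01×10⁻¹¹ × 1.45×10⁻³ / (8.85×10⁻¹² × 1.01×10⁻³) = 4.90.

κ ≈ 4.90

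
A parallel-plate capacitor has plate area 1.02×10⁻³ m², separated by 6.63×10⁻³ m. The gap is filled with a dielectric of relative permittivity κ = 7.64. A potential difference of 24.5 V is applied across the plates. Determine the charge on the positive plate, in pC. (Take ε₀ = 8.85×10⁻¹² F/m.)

Q ≈ 255 pC

C = κε₀A/d = 7.64 × 8.85×10⁻¹² × 1.02×10⁻³ / 6.63×10⁻³ = 1.04×10⁻¹¹ F.
Q = CV = 1.04×10⁻¹¹ × 24.5 = 2.55×10⁻¹⁰ C.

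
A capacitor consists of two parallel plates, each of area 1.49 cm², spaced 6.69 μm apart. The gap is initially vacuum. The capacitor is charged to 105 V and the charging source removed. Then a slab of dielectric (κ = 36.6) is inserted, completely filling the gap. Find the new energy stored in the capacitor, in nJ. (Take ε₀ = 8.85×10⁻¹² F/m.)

29.7 nJ

A = 1.49 cm² = 1.49×10⁻⁴ m².
Initially C₁ = ε₀A/d = 8.85×10⁻¹² × 1.49×10⁻⁴ / 6.69×10⁻⁶ = 1.97×10⁻¹⁰ F.
U₁ = 1.09×10⁻⁶ J.
Isolated ⇒ Q is held fixed. C₂ = 36.6 C₁ and U = Q²/(2C), so U₂/U₁ = C₁/C₂ = 0.0273.
U₂ = 0.0273 × 1.09×10⁻⁶ = 2.97×10⁻⁸ J.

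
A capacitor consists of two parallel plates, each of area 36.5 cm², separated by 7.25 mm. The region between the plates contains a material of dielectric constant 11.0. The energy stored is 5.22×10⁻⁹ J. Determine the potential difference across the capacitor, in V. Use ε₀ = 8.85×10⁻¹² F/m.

A = 36.5 cm² = 3.65×10⁻³ m².
C = κε₀A/d = 11.0 × 8.85×10⁻¹² × 3.65×10⁻³ / 7.25×10⁻³ = 4.90×10⁻¹¹ F.
V = √(2U/C) = √(2 × 5.22×10⁻⁹ / 4.90×10⁻¹¹) = 14.6 V.

V ≈ 14.6 V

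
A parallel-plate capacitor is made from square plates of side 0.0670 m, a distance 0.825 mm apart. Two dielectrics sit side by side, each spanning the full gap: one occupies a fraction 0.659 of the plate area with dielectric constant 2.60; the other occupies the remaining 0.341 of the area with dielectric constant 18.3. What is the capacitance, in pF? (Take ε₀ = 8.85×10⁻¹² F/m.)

C ≈ 383 pF

A = (0.0670 m)² = 4.49×10⁻³ m².
Side-by-side slabs ⇒ two capacitors in parallel, each spanning the full gap.
C₁ = κ₁ε₀A₁/d = 2.60 × 8.85×10⁻¹² × 2.96×10⁻³ / 8.25×10⁻⁴ = 8.25×10⁻¹¹ F.
C₂ = κ₂ε₀A₂/d = 18.3 × 8.85×10⁻¹² × 1.53×10⁻³ / 8.25×10⁻⁴ = 3.00×10⁻¹⁰ F.
C = C₁ + C₂ = 3.83×10⁻¹⁰ F.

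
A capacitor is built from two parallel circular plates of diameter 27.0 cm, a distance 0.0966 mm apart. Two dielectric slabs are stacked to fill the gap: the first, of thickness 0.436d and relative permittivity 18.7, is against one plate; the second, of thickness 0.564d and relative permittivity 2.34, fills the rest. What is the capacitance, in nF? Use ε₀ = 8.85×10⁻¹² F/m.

A = π(27.0/2 cm)² = 5.73×10⁻² m².
Stacked slabs ⇒ two capacitors in series, each with the full plate area.
C₁ = κ₁ε₀A/d₁ = 18.7 × 8.85×10⁻¹² × 5.73×10⁻² / 4.21×10⁻⁵ = 2.25×10⁻⁷ F.
C₂ = κ₂ε₀A/d₂ = 2.34 × 8.85×10⁻¹² × 5.73×10⁻² / 5.45×10⁻⁵ = 2.18×10⁻⁸ F.
C = (1/C₁ + 1/C₂)⁻¹ = 1.98×10⁻⁸ F.

C ≈ 19.8 nF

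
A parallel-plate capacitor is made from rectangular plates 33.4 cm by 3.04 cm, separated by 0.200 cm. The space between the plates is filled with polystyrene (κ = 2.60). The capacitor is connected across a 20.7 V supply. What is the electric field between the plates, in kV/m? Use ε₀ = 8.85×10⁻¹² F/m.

E = V/d = 20.7 / 2.00×10⁻³ = 1.03×10⁴ V/m.

E ≈ 10.3 kV/m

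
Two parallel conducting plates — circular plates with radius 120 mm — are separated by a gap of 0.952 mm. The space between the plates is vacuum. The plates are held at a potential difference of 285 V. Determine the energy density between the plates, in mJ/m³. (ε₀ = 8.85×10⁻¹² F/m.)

397 mJ/m³

E = V/d = 285 / 9.52×10⁻⁴ = 2.99×10⁵ V/m.
u = ½ε₀E² = ½ × 8.85×10⁻¹² × (2.99×10⁵)² = 0.397 J/m³.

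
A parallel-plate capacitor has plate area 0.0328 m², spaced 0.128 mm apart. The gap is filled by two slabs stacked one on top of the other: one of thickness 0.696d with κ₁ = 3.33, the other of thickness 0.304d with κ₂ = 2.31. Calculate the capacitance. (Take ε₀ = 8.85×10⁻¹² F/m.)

6.66 nF

Stacked slabs ⇒ two capacitors in series, each with the full plate area.
C₁ = κ₁ε₀A/d₁ = 3.33 × 8.85×10⁻¹² × 3.28×10⁻² / 8.91×10⁻⁵ = 1.09×10⁻⁸ F.
C₂ = κ₂ε₀A/d₂ = 2.31 × 8.85×10⁻¹² × 3.28×10⁻² / 3.89×10⁻⁵ = 1.72×10⁻⁸ F.
C = (1/C₁ + 1/C₂)⁻¹ = 6.66×10⁻⁹ F.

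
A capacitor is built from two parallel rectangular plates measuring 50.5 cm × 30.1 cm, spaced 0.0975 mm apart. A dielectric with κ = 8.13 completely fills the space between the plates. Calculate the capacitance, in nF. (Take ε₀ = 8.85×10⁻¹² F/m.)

C ≈ 112 nF

A = 50.5 × 30.1 cm² = 0.152 m².
C = κε₀A/d = 8.13 × 8.85×10⁻¹² × 0.152 / 9.75×10⁻⁵ = 1.12×10⁻⁷ F.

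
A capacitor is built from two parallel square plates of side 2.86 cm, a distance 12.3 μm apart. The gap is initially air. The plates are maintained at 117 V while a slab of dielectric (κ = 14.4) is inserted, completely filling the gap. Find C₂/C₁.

C = κε₀A/d scales with κ, so C₂/C₁ = κ = 14.4.

14.4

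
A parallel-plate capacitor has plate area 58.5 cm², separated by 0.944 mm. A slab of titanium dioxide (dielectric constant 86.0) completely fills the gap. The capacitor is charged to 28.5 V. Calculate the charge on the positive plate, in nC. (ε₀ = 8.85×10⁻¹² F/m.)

A = 58.5 cm² = 5.85×10⁻³ m².
C = κε₀A/d = 86.0 × 8.85×10⁻¹² × 5.85×10⁻³ / 9.44×10⁻⁴ = 4.72×10⁻⁹ F.
Q = CV = 4.72×10⁻⁹ × 28.5 = 1.34×10⁻⁷ C.

Q ≈ 134 nC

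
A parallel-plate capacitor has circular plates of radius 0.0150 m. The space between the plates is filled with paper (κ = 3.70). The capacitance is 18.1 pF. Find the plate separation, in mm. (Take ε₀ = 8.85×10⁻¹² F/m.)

A = π(0.0150 m)² = 7.07×10⁻⁴ m².
d = κε₀A/C = 3.70 × 8.85×10⁻¹² × 7.07×10⁻⁴ / 1.81×10⁻¹¹ = 1.28×10⁻³ m.

d ≈ 1.28 mm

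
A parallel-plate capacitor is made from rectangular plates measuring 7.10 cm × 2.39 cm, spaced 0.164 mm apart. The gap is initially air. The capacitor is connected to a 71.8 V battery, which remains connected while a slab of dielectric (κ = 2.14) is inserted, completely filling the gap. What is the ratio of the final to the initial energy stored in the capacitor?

2.14

Battery connected ⇒ V is held fixed.
C₂ = 2.14 C₁ and U = ½CV², so U₂/U₁ = C₂/C₁ = 2.14.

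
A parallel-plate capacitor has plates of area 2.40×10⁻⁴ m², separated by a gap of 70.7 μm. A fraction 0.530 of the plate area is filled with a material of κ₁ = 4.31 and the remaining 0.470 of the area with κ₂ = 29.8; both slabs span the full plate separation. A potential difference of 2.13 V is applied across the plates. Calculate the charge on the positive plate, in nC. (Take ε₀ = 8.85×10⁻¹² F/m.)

Side-by-side slabs ⇒ two capacitors in parallel, each spanning the full gap.
C₁ = κ₁ε₀A₁/d = 4.31 × 8.85×10⁻¹² × 1.27×10⁻⁴ / 7.07×10⁻⁵ = 6.86×10⁻¹¹ F.
C₂ = κ₂ε₀A₂/d = 29.8 × 8.85×10⁻¹² × 1.13×10⁻⁴ / 7.07×10⁻⁵ = 4.21×10⁻¹⁰ F.
C = C₁ + C₂ = 4.89×10⁻¹⁰ F.
Q = CV = 4.89×10⁻¹⁰ × 2.13 = 1.04×10⁻⁹ C.

Q ≈ 1.04 nC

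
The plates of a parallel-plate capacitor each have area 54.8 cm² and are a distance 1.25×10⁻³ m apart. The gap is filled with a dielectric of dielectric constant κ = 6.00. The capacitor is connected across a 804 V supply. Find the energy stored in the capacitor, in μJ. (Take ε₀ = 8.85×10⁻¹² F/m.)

A = 54.8 cm² = 5.48×10⁻³ m².
C = κε₀A/d = 6.00 × 8.85×10⁻¹² × 5.48×10⁻³ / 1.25×10⁻³ = 2.33×10⁻¹⁰ F.
U = ½CV² = ½ × 2.33×10⁻¹⁰ × (804)² = 7.52×10⁻⁵ J.

75.2 μJ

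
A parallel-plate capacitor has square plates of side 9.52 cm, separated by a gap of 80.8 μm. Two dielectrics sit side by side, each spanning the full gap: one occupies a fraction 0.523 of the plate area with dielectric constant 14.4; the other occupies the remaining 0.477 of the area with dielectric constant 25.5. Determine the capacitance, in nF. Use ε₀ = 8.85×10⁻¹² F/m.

A = (9.52 cm)² = 9.06×10⁻³ m².
Side-by-side slabs ⇒ two capacitors in parallel, each spanning the full gap.
C₁ = κ₁ε₀A₁/d = 14.4 × 8.85×10⁻¹² × 4.74×10⁻³ / 8.08×10⁻⁵ = 7.48×10⁻⁹ F.
C₂ = κ₂ε₀A₂/d = 25.5 × 8.85×10⁻¹² × 4.32×10⁻³ / 8.08×10⁻⁵ = 1.21×10⁻⁸ F.
C = C₁ + C₂ = 1.96×10⁻⁸ F.

C ≈ 19.6 nF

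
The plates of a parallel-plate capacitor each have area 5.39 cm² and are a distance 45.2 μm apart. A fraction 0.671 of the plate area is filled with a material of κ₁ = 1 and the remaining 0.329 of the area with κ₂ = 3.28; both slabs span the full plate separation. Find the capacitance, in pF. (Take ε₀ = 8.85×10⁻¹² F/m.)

185 pF

A = 5.39 cm² = 5.39×10⁻⁴ m².
Side-by-side slabs ⇒ two capacitors in parallel, each spanning the full gap.
C₁ = κ₁ε₀A₁/d = 1.00 × 8.85×10⁻¹² × 3.62×10⁻⁴ / 4.52×10⁻⁵ = 7.08×10⁻¹¹ F.
C₂ = κ₂ε₀A₂/d = 3.28 × 8.85×10⁻¹² × 1.77×10⁻⁴ / 4.52×10⁻⁵ = 1.14×10⁻¹⁰ F.
C = C₁ + C₂ = 1.85×10⁻¹⁰ F.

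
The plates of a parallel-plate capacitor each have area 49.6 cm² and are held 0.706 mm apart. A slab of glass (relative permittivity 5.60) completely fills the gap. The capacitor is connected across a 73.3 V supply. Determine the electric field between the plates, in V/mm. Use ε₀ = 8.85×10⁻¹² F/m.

E = V/d = 73.3 / 7.06×10⁻⁴ = 1.04×10⁵ V/m.

104 V/mm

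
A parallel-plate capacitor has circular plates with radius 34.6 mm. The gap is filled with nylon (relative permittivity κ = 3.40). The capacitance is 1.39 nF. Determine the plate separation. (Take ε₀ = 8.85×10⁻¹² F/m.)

d ≈ 81.4 μm

A = π(34.6 mm)² = 3.76×10⁻³ m².
d = κε₀A/C = 3.40 × 8.85×10⁻¹² × 3.76×10⁻³ / 1.39×10⁻⁹ = 8.14×10⁻⁵ m.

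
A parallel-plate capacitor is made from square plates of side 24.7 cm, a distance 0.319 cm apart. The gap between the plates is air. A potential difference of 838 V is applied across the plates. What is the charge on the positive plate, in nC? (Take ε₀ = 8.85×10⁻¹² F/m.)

A = (24.7 cm)² = 6.10×10⁻² m².
C = ε₀A/d = 8.85×10⁻¹² × 6.10×10⁻² / 3.19×10⁻³ = 1.69×10⁻¹⁰ F.
Q = CV = 1.69×10⁻¹⁰ × 838 = 1.42×10⁻⁷ C.

142 nC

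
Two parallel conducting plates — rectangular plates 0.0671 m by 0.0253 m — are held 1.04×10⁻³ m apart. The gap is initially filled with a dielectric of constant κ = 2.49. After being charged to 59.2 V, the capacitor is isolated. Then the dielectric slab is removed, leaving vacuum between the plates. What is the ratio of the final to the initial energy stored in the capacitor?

2.49

Isolated ⇒ Q is held fixed.
C₂ = 0.402 C₁ and U = Q²/(2C), so U₂/U₁ = C₁/C₂ = 2.49.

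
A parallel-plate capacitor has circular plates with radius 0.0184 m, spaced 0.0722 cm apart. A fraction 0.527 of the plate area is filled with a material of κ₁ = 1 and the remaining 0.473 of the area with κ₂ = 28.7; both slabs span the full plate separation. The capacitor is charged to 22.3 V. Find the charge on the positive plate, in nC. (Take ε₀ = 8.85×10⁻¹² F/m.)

Q ≈ 4.10 nC

A = π(0.0184 m)² = 1.06×10⁻³ m².
Side-by-side slabs ⇒ two capacitors in parallel, each spanning the full gap.
C₁ = κ₁ε₀A₁/d = 1.00 × 8.85×10⁻¹² × 5.61×10⁻⁴ / 7.22×10⁻⁴ = 6.87×10⁻¹² F.
C₂ = κ₂ε₀A₂/d = 28.7 × 8.85×10⁻¹² × 5.03×10⁻⁴ / 7.22×10⁻⁴ = 1.77×10⁻¹⁰ F.
C = C₁ + C₂ = 1.84×10⁻¹⁰ F.
Q = CV = 1.84×10⁻¹⁰ × 22.3 = 4.10×10⁻⁹ C.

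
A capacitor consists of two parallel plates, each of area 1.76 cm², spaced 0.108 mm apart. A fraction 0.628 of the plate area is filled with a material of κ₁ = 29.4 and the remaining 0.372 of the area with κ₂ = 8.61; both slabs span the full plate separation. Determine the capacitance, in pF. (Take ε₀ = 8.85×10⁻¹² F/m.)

C ≈ 312 pF

A = 1.76 cm² = 1.76×10⁻⁴ m².
Side-by-side slabs ⇒ two capacitors in parallel, each spanning the full gap.
C₁ = κ₁ε₀A₁/d = 29.4 × 8.85×10⁻¹² × 1.11×10⁻⁴ / 1.08×10⁻⁴ = 2.66×10⁻¹⁰ F.
C₂ = κ₂ε₀A₂/d = 8.61 × 8.85×10⁻¹² × 6.55×10⁻⁵ / 1.08×10⁻⁴ = 4.62×10⁻¹¹ F.
C = C₁ + C₂ = 3.12×10⁻¹⁰ F.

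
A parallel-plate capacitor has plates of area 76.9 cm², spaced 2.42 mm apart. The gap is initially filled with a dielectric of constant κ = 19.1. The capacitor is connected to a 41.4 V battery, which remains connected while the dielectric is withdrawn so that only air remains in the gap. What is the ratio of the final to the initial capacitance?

C₂/C₁ ≈ 0.0524

C = κε₀A/d scales with κ, so C₂/C₁ = 1/κ = 1/19.1 = 0.0524.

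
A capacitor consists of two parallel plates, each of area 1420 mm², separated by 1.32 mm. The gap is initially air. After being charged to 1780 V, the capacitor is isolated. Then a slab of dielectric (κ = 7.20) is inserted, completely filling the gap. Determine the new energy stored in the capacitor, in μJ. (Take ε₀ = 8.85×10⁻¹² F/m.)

A = 1420 mm² = 1.42×10⁻³ m².
Initially C₁ = ε₀A/d = 8.85×10⁻¹² × 1.42×10⁻³ / 1.32×10⁻³ = 9.52×10⁻¹² F.
U₁ = 1.51×10⁻⁵ J.
Isolated ⇒ Q is held fixed. C₂ = 7.20 C₁ and U = Q²/(2C), so U₂/U₁ = C₁/C₂ = 0.139.
U₂ = 0.139 × 1.51×10⁻⁵ = 2.09×10⁻⁶ J.

U ≈ 2.09 μJ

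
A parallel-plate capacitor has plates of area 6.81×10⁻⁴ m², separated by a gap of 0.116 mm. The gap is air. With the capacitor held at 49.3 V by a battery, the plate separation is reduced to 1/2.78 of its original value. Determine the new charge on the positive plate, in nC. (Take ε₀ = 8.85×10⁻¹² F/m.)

Initially C₁ = ε₀A/d = 8.85×10⁻¹² × 6.81×10⁻⁴ / 1.16×10⁻⁴ = 5.20×10⁻¹¹ F.
Q₁ = 2.56×10⁻⁹ C.
Battery connected ⇒ V is held fixed. C₂ = 2.78 C₁ and Q = CV, so Q₂/Q₁ = C₂/C₁ = 2.78.
Q₂ = 2.78 × 2.56×10⁻⁹ = 7.12×10⁻⁹ C.

Q ≈ 7.12 nC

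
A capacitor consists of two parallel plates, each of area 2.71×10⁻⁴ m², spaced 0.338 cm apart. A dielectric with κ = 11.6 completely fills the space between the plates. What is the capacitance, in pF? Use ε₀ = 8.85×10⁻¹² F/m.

C = κε₀A/d = 11.6 × 8.85×10⁻¹² × 2.71×10⁻⁴ / 3.38×10⁻³ = 8.23×10⁻¹² F.

C ≈ 8.23 pF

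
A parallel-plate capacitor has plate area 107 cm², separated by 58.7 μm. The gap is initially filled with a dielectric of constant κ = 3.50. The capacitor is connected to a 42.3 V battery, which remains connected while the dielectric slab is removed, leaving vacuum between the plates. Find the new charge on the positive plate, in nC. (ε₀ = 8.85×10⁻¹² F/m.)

A = 107 cm² = 1.07×10⁻² m².
Initially C₁ = κε₀A/d = 3.50 × 8.85×10⁻¹² × 1.07×10⁻² / 5.87×10⁻⁵ = 5.65×10⁻⁹ F.
Q₁ = 2.39×10⁻⁷ C.
Battery connected ⇒ V is held fixed. C₂ = 0.286 C₁ and Q = CV, so Q₂/Q₁ = C₂/C₁ = 0.286.
Q₂ = 0.286 × 2.39×10⁻⁷ = 6.82×10⁻⁸ C.

Q ≈ 68.2 nC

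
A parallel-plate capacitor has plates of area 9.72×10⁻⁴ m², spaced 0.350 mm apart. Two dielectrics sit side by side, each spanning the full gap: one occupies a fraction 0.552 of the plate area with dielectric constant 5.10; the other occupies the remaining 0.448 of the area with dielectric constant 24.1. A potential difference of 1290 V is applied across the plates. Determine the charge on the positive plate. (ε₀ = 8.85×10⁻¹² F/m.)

432 nC

Side-by-side slabs ⇒ two capacitors in parallel, each spanning the full gap.
C₁ = κ₁ε₀A₁/d = 5.10 × 8.85×10⁻¹² × 5.37×10⁻⁴ / 3.50×10⁻⁴ = 6.92×10⁻¹¹ F.
C₂ = κ₂ε₀A₂/d = 24.1 × 8.85×10⁻¹² × 4.35×10⁻⁴ / 3.50×10⁻⁴ = 2.65×10⁻¹⁰ F.
C = C₁ + C₂ = 3.35×10⁻¹⁰ F.
Q = CV = 3.35×10⁻¹⁰ × 1290 = 4.32×10⁻⁷ C.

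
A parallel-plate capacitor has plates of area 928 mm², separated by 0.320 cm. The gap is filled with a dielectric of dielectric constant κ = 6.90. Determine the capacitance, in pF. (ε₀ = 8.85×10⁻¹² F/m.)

C ≈ 17.7 pF

A = 928 mm² = 9.28×10⁻⁴ m².
C = κε₀A/d = 6.90 × 8.85×10⁻¹² × 9.28×10⁻⁴ / 3.20×10⁻³ = 1.77×10⁻¹¹ F.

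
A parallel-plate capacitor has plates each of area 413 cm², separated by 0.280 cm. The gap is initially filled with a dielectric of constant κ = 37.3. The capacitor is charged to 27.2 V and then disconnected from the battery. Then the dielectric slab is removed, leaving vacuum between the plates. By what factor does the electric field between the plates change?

E₂/E₁ ≈ 37.3

Isolated ⇒ Q is held fixed.
V₂ = Q/C₂ = V₁/0.0268; E = V/d, so E₂/E₁ = (V₂/V₁)(d₁/d₂) = 37.3.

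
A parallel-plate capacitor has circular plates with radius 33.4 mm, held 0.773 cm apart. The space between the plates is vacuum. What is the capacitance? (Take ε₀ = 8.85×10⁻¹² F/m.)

A = π(33.4 mm)² = 3.50×10⁻³ m².
C = ε₀A/d = 8.85×10⁻¹² × 3.50×10⁻³ / 7.73×10⁻³ = 4.01×10⁻¹² F.

C ≈ 4.01 pF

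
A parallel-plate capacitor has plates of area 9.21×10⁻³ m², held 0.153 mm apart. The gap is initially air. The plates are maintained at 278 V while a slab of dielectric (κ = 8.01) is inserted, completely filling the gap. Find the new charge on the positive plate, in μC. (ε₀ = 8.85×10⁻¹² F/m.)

1.19 μC

Initially C₁ = ε₀A/d = 8.85×10⁻¹² × 9.21×10⁻³ / 1.53×10⁻⁴ = 5.33×10⁻¹⁰ F.
Q₁ = 1.48×10⁻⁷ C.
Battery connected ⇒ V is held fixed. C₂ = 8.01 C₁ and Q = CV, so Q₂/Q₁ = C₂/C₁ = 8.01.
Q₂ = 8.01 × 1.48×10⁻⁷ = 1.19×10⁻⁶ C.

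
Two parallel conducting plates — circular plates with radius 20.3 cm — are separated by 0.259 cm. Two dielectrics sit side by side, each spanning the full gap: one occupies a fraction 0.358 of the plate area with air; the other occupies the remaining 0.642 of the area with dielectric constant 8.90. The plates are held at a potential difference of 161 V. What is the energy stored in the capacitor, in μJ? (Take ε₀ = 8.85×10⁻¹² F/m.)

U ≈ 34.8 μJ

A = π(20.3 cm)² = 0.129 m².
Side-by-side slabs ⇒ two capacitors in parallel, each spanning the full gap.
C₁ = κ₁ε₀A₁/d = 1.00 × 8.85×10⁻¹² × 4.63×10⁻² / 2.59×10⁻³ = 1.58×10⁻¹⁰ F.
C₂ = κ₂ε₀A₂/d = 8.90 × 8.85×10⁻¹² × 8.31×10⁻² / 2.59×10⁻³ = 2.53×10⁻⁹ F.
C = C₁ + C₂ = 2.69×10⁻⁹ F.
U = ½CV² = ½ × 2.69×10⁻⁹ × (161)² = 3.48×10⁻⁵ J.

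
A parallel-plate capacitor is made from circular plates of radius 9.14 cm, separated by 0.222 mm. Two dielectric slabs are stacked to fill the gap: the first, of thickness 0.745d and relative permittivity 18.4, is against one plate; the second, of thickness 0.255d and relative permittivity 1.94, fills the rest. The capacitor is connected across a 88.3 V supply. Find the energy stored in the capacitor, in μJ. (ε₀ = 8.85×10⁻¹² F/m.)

A = π(9.14 cm)² = 2.62×10⁻² m².
Stacked slabs ⇒ two capacitors in series, each with the full plate area.
C₁ = κ₁ε₀A/d₁ = 18.4 × 8.85×10⁻¹² × 2.62×10⁻² / 1.65×10⁻⁴ = 2.58×10⁻⁸ F.
C₂ = κ₂ε₀A/d₂ = 1.94 × 8.85×10⁻¹² × 2.62×10⁻² / 5.66×10⁻⁵ = 7.96×10⁻⁹ F.
C = (1/C₁ + 1/C₂)⁻¹ = 6.09×10⁻⁹ F.
U = ½CV² = ½ × 6.09×10⁻⁹ × (88.3)² = 2.37×10⁻⁵ J.

23.7 μJ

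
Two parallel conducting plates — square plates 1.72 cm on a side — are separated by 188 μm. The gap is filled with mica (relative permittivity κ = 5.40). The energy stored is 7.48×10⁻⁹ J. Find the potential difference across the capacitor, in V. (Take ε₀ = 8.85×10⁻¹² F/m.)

A = (1.72 cm)² = 2.96×10⁻⁴ m².
C = κε₀A/d = 5.40 × 8.85×10⁻¹² × 2.96×10⁻⁴ / 1.88×10⁻⁴ = 7.52×10⁻¹¹ F.
V = √(2U/C) = √(2 × 7.48×10⁻⁹ / 7.52×10⁻¹¹) = 14.1 V.

14.1 V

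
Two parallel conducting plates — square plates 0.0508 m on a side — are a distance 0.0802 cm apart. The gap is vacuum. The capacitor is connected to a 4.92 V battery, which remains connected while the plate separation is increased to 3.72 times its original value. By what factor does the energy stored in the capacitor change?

0.269

Battery connected ⇒ V is held fixed.
C₂ = 0.269 C₁ and U = ½CV², so U₂/U₁ = C₂/C₁ = 0.269.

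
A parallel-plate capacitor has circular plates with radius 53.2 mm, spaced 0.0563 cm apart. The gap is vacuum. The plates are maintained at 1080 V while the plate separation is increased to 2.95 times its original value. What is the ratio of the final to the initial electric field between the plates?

Battery connected ⇒ V is held fixed.
E = V/d, so E₂/E₁ = d₁/d₂ = 0.339.

0.339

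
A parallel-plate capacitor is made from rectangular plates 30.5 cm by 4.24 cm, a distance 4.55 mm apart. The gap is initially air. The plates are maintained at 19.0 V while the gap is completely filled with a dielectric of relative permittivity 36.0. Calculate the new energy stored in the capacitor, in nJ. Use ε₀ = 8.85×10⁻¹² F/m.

163 nJ

A = 30.5 × 4.24 cm² = 1.29×10⁻² m².
Initially C₁ = ε₀A/d = 8.85×10⁻¹² × 1.29×10⁻² / 4.55×10⁻³ = 2.52×10⁻¹¹ F.
U₁ = 4.54×10⁻⁹ J.
Battery connected ⇒ V is held fixed. C₂ = 36.0 C₁ and U = ½CV², so U₂/U₁ = C₂/C₁ = 36.0.
U₂ = 36.0 × 4.54×10⁻⁹ = 1.63×10⁻⁷ J.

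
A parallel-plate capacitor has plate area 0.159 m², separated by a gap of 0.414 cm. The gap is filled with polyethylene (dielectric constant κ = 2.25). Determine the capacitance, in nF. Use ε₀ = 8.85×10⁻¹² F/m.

C = κε₀A/d = 2.25 × 8.85×10⁻¹² × 0.159 / 4.14×10⁻³ = 7.65×10⁻¹⁰ F.

0.765 nF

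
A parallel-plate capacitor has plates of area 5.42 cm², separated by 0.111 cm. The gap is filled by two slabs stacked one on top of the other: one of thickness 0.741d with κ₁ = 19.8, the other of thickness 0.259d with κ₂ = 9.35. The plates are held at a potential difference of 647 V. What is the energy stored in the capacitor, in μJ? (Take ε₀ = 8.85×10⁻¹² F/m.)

A = 5.42 cm² = 5.42×10⁻⁴ m².
Stacked slabs ⇒ two capacitors in series, each with the full plate area.
C₁ = κ₁ε₀A/d₁ = 19.8 × 8.85×10⁻¹² × 5.42×10⁻⁴ / 8.23×10⁻⁴ = 1.15×10⁻¹⁰ F.
C₂ = κ₂ε₀A/d₂ = 9.35 × 8.85×10⁻¹² × 5.42×10⁻⁴ / 2.87×10⁻⁴ = 1.56×10⁻¹⁰ F.
C = (1/C₁ + 1/C₂)⁻¹ = 6.64×10⁻¹¹ F.
U = ½CV² = ½ × 6.64×10⁻¹¹ × (647)² = 1.39×10⁻⁵ J.

U ≈ 13.9 μJ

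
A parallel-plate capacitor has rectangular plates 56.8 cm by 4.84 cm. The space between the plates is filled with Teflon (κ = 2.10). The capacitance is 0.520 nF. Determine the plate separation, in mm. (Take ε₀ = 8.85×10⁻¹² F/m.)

A = 56.8 × 4.84 cm² = 2.75×10⁻² m².
d = κε₀A/C = 2.10 × 8.85×10⁻¹² × 2.75×10⁻² / 5.20×10⁻¹⁰ = 9.83×10⁻⁴ m.

d ≈ 0.983 mm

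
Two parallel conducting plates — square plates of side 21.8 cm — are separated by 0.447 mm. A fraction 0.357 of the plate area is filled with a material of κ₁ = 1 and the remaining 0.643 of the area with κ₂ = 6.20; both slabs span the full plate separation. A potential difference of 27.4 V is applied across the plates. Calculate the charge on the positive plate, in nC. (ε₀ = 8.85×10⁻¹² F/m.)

112 nC

A = (21.8 cm)² = 4.75×10⁻² m².
Side-by-side slabs ⇒ two capacitors in parallel, each spanning the full gap.
C₁ = κ₁ε₀A₁/d = 1.00 × 8.85×10⁻¹² × 1.70×10⁻² / 4.47×10⁻⁴ = 3.36×10⁻¹⁰ F.
C₂ = κ₂ε₀A₂/d = 6.20 × 8.85×10⁻¹² × 3.06×10⁻² / 4.47×10⁻⁴ = 3.75×10⁻⁹ F.
C = C₁ + C₂ = 4.09×10⁻⁹ F.
Q = CV = 4.09×10⁻⁹ × 27.4 = 1.12×10⁻⁷ C.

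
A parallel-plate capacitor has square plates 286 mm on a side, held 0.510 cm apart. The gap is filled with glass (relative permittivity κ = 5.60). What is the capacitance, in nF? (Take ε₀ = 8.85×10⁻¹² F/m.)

C ≈ 0.795 nF

A = (286 mm)² = 8.18×10⁻² m².
C = κε₀A/d = 5.60 × 8.85×10⁻¹² × 8.18×10⁻² / 5.10×10⁻³ = 7.95×10⁻¹⁰ F.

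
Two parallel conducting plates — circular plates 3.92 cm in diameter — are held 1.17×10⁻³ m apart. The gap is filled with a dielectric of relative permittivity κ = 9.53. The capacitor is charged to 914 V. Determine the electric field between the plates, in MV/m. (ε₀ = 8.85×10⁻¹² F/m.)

E = V/d = 914 / 1.17×10⁻³ = 7.81×10⁵ V/m.

0.781 MV/m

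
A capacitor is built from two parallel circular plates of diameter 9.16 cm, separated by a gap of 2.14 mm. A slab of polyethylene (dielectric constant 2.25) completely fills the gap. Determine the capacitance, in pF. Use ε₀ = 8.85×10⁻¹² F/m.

C ≈ 61.3 pF

A = π(9.16/2 cm)² = 6.59×10⁻³ m².
C = κε₀A/d = 2.25 × 8.85×10⁻¹² × 6.59×10⁻³ / 2.14×10⁻³ = 6.13×10⁻¹¹ F.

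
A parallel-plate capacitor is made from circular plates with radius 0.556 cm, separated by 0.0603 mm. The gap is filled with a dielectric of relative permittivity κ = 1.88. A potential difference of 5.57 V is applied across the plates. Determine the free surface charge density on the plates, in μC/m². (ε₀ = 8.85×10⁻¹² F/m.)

A = π(0.556 cm)² = 9.71×10⁻⁵ m².
C = κε₀A/d = 1.88 × 8.85×10⁻¹² × 9.71×10⁻⁵ / 6.03×10⁻⁵ = 2.68×10⁻¹¹ F.
σ = Q/A = CV/A = 2.68×10⁻¹¹ × 5.57 / 9.71×10⁻⁵ = 1.54×10⁻⁶ C/m².

σ ≈ 1.54 μC/m²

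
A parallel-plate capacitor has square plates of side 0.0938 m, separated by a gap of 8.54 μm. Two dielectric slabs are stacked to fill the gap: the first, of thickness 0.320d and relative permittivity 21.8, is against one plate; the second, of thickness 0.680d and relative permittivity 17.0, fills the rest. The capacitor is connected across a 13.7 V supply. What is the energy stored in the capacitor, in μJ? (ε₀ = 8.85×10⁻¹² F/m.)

U ≈ 15.6 μJ

A = (0.0938 m)² = 8.80×10⁻³ m².
Stacked slabs ⇒ two capacitors in series, each with the full plate area.
C₁ = κ₁ε₀A/d₁ = 21.8 × 8.85×10⁻¹² × 8.80×10⁻³ / 2.73×10⁻⁶ = 6.21×10⁻⁷ F.
C₂ = κ₂ε₀A/d₂ = 17.0 × 8.85×10⁻¹² × 8.80×10⁻³ / 5.81×10⁻⁶ = 2.28×10⁻⁷ F.
C = (1/C₁ + 1/C₂)⁻¹ = 1.67×10⁻⁷ F.
U = ½CV² = ½ × 1.67×10⁻⁷ × (13.7)² = 1.56×10⁻⁵ J.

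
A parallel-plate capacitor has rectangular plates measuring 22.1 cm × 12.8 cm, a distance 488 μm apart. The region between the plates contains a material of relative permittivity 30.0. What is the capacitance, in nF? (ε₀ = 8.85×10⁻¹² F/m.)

A = 22.1 × 12.8 cm² = 2.83×10⁻² m².
C = κε₀A/d = 30.0 × 8.85×10⁻¹² × 2.83×10⁻² / 4.88×10⁻⁴ = 1.54×10⁻⁸ F.

C ≈ 15.4 nF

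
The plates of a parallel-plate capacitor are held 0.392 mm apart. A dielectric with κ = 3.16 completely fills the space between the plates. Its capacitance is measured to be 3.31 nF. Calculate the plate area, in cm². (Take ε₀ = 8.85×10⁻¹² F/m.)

A = Cd/(κε₀) = 3.31×10⁻⁹ × 3.92×10⁻⁴ / (3.16 × 8.85×10⁻¹²) = 4.64×10⁻² m².

A ≈ 464 cm²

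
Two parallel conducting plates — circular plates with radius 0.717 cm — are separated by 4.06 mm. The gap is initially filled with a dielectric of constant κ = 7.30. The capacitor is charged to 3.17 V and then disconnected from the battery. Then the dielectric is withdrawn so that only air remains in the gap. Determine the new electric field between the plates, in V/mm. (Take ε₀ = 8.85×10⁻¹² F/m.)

A = π(0.717 cm)² = 1.62×10⁻⁴ m².
Initially C₁ = κε₀A/d = 7.30 × 8.85×10⁻¹² × 1.62×10⁻⁴ / 4.06×10⁻³ = 2.57×10⁻¹² F.
E₁ = 7.81×10² V/m.
Isolated ⇒ Q is held fixed. V₂ = Q/C₂ = V₁/0.137; E = V/d, so E₂/E₁ = (V₂/V₁)(d₁/d₂) = 7.30.
E₂ = 7.30 × 7.81×10² = 5.70×10³ V/m.

5.70 V/mm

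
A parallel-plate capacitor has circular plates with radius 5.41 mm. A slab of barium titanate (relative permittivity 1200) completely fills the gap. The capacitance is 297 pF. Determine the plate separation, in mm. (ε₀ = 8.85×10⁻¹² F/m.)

A = π(5.41 mm)² = 9.19×10⁻⁵ m².
d = κε₀A/C = 1200 × 8.85×10⁻¹² × 9.19×10⁻⁵ / 2.97×10⁻¹⁰ = 3.29×10⁻³ m.

3.29 mm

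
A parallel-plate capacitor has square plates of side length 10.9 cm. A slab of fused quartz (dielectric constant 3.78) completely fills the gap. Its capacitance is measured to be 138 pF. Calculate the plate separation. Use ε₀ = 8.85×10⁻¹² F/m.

A = (10.9 cm)² = 1.19×10⁻² m².
d = κε₀A/C = 3.78 × 8.85×10⁻¹² × 1.19×10⁻² / 1.38×10⁻¹⁰ = 2.88×10⁻³ m.

2.88 mm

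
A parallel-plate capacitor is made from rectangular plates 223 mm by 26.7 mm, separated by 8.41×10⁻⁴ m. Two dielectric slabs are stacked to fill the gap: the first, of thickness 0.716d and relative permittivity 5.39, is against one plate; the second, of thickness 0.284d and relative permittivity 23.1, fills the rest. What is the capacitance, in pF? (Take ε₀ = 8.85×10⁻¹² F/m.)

A = 223 × 26.7 mm² = 5.95×10⁻³ m².
Stacked slabs ⇒ two capacitors in series, each with the full plate area.
C₁ = κ₁ε₀A/d₁ = 5.39 × 8.85×10⁻¹² × 5.95×10⁻³ / 6.02×10⁻⁴ = 4.72×10⁻¹⁰ F.
C₂ = κ₂ε₀A/d₂ = 23.1 × 8.85×10⁻¹² × 5.95×10⁻³ / 2.39×10⁻⁴ = 5.10×10⁻⁹ F.
C = (1/C₁ + 1/C₂)⁻¹ = 4.32×10⁻¹⁰ F.

C ≈ 432 pF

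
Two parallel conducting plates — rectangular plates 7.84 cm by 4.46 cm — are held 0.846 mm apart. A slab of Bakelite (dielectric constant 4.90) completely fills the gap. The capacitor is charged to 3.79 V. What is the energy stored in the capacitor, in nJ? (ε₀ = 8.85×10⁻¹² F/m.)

A = 7.84 × 4.46 cm² = 3.50×10⁻³ m².
C = κε₀A/d = 4.90 × 8.85×10⁻¹² × 3.50×10⁻³ / 8.46×10⁻⁴ = 1.79×10⁻¹⁰ F.
U = ½CV² = ½ × 1.79×10⁻¹⁰ × (3.79)² = 1.29×10⁻⁹ J.

U ≈ 1.29 nJ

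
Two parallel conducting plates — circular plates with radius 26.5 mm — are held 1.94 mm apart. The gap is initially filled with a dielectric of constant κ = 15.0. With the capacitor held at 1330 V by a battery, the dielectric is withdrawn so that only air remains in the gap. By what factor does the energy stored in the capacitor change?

U₂/U₁ ≈ 0.0667

Battery connected ⇒ V is held fixed.
C₂ = 0.0667 C₁ and U = ½CV², so U₂/U₁ = C₂/C₁ = 0.0667.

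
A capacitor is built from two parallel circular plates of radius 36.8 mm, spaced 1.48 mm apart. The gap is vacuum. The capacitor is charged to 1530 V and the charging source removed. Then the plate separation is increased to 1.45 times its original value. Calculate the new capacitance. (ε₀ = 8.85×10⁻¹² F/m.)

A = π(36.8 mm)² = 4.25×10⁻³ m².
Initially C₁ = ε₀A/d = 8.85×10⁻¹² × 4.25×10⁻³ / 1.48×10⁻³ = 2.54×10⁻¹¹ F.
C = ε₀A/d scales as 1/d, so C₂/C₁ = d₁/d₂ = 1/1.45 = 0.690.
C₂ = 0.690 × 2.54×10⁻¹¹ = 1.75×10⁻¹¹ F.

17.5 pF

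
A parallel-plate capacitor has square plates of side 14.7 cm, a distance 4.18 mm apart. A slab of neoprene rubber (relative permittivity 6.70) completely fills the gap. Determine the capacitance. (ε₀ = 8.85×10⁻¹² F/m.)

A = (14.7 cm)² = 2.16×10⁻² m².
C = κε₀A/d = 6.70 × 8.85×10⁻¹² × 2.16×10⁻² / 4.18×10⁻³ = 3.07×10⁻¹⁰ F.

307 pF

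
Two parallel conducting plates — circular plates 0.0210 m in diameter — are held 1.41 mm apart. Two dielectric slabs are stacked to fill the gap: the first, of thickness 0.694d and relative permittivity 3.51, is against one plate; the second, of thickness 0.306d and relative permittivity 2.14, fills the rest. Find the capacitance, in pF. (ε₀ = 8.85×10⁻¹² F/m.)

A = π(0.0210/2 m)² = 3.46×10⁻⁴ m².
Stacked slabs ⇒ two capacitors in series, each with the full plate area.
C₁ = κ₁ε₀A/d₁ = 3.51 × 8.85×10⁻¹² × 3.46×10⁻⁴ / 9.79×10⁻⁴ = 1.10×10⁻¹¹ F.
C₂ = κ₂ε₀A/d₂ = 2.14 × 8.85×10⁻¹² × 3.46×10⁻⁴ / 4.31×10⁻⁴ = 1.52×10⁻¹¹ F.
C = (1/C₁ + 1/C₂)⁻¹ = 6.38×10⁻¹² F.

C ≈ 6.38 pF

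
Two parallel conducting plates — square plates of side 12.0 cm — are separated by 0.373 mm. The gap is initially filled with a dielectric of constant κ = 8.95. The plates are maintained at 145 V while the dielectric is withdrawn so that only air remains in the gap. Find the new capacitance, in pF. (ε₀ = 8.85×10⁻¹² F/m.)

A = (12.0 cm)² = 1.44×10⁻² m².
Initially C₁ = κε₀A/d = 8.95 × 8.85×10⁻¹² × 1.44×10⁻² / 3.73×10⁻⁴ = 3.06×10⁻⁹ F.
C = κε₀A/d scales with κ, so C₂/C₁ = 1/κ = 1/8.95 = 0.112.
C₂ = 0.112 × 3.06×10⁻⁹ = 3.42×10⁻¹⁰ F.

342 pF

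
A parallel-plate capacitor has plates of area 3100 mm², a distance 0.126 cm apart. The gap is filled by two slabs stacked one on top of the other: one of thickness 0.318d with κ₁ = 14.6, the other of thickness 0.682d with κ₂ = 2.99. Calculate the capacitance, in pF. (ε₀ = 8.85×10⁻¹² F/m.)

87.1 pF

A = 3100 mm² = 3.10×10⁻³ m².
Stacked slabs ⇒ two capacitors in series, each with the full plate area.
C₁ = κ₁ε₀A/d₁ = 14.6 × 8.85×10⁻¹² × 3.10×10⁻³ / 4.01×10⁻⁴ = 10.00×10⁻¹⁰ F.
C₂ = κ₂ε₀A/d₂ = 2.99 × 8.85×10⁻¹² × 3.10×10⁻³ / 8.59×10⁻⁴ = 9.55×10⁻¹¹ F.
C = (1/C₁ + 1/C₂)⁻¹ = 8.71×10⁻¹¹ F.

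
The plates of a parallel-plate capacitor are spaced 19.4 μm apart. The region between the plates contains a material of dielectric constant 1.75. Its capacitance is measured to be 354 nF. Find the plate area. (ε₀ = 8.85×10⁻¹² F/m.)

A = Cd/(κε₀) = 3.54×10⁻⁷ × 1.94×10⁻⁵ / (1.75 × 8.85×10⁻¹²) = 0.443 m².

0.443 m²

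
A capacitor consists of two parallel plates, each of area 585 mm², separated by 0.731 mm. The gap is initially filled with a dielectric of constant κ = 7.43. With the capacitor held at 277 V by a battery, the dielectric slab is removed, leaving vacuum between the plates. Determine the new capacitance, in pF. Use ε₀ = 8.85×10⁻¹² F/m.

A = 585 mm² = 5.85×10⁻⁴ m².
Initially C₁ = κε₀A/d = 7.43 × 8.85×10⁻¹² × 5.85×10⁻⁴ / 7.31×10⁻⁴ = 5.26×10⁻¹¹ F.
C = κε₀A/d scales with κ, so C₂/C₁ = 1/κ = 1/7.43 = 0.135.
C₂ = 0.135 × 5.26×10⁻¹¹ = 7.08×10⁻¹² F.

C ≈ 7.08 pF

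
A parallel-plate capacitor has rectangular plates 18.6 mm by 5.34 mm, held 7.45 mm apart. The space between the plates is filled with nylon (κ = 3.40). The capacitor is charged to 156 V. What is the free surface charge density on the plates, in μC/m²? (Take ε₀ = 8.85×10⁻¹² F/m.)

A = 18.6 × 5.34 mm² = 9.93×10⁻⁵ m².
C = κε₀A/d = 3.40 × 8.85×10⁻¹² × 9.93×10⁻⁵ / 7.45×10⁻³ = 4.01×10⁻¹³ F.
σ = Q/A = CV/A = 4.01×10⁻¹³ × 156 / 9.93×10⁻⁵ = 6.30×10⁻⁷ C/m².

σ ≈ 0.630 μC/m²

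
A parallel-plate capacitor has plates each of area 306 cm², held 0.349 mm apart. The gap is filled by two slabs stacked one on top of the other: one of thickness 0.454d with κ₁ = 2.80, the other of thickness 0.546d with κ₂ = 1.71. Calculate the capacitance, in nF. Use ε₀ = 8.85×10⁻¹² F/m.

A = 306 cm² = 3.06×10⁻² m².
Stacked slabs ⇒ two capacitors in series, each with the full plate area.
C₁ = κ₁ε₀A/d₁ = 2.80 × 8.85×10⁻¹² × 3.06×10⁻² / 1.58×10⁻⁴ = 4.79×10⁻⁹ F.
C₂ = κ₂ε₀A/d₂ = 1.71 × 8.85×10⁻¹² × 3.06×10⁻² / 1.91×10⁻⁴ = 2.43×10⁻⁹ F.
C = (1/C₁ + 1/C₂)⁻¹ = 1.61×10⁻⁹ F.

C ≈ 1.61 nF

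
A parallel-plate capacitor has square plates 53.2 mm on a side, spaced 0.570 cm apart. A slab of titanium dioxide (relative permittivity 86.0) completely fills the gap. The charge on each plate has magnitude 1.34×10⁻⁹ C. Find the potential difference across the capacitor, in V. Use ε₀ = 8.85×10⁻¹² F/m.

A = (53.2 mm)² = 2.83×10⁻³ m².
C = κε₀A/d = 86.0 × 8.85×10⁻¹² × 2.83×10⁻³ / 5.70×10⁻³ = 3.78×10⁻¹⁰ F.
V = Q/C = 1.34×10⁻⁹ / 3.78×10⁻¹⁰ = 3.55 V.

V ≈ 3.55 V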